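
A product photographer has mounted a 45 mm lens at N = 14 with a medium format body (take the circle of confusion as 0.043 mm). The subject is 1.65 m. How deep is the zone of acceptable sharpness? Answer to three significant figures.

2.04 m

Hyperfocal distance H = f²/(N·c) + f = 45²/(14 × 0.043) + 45 = 2025/0.602 + 45 ≈ 3408.8 mm ≈ 3.409 m.
Near limit Dn = s·(H − f)/(H + s − 2f) = 1650 × (3408.8 − 45) / (3408.8 + 1650 − 2 × 45) = 1650 × 3363.8 / 4968.8 ≈ 1117.0 mm.
Far limit Df = s·(H − f)/(H − s) = 1650 × (3408.8 − 45) / (3408.8 − 1650) = 1650 × 3363.8 / 1758.8 ≈ 3155.7 mm.
Depth of field = Df − Dn = 3155.7 − 1117.0 ≈ 2038.7 mm ≈ 2.04 m.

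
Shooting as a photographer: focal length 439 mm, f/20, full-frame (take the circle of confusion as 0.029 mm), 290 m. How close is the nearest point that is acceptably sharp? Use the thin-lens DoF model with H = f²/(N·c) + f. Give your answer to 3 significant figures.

155 m

Hyperfocal distance H = f²/(N·c) + f = 439²/(20 × 0.029) + 439 = 192721/0.58 + 439 ≈ 332716.6 mm ≈ 332.7 m.
Near limit Dn = s·(H − f)/(H + s − 2f) = 290000 × (332716.6 − 439) / (332716.6 + 290000 − 2 × 439) = 290000 × 332277.6 / 621838.6 ≈ 154961 mm ≈ 155 m.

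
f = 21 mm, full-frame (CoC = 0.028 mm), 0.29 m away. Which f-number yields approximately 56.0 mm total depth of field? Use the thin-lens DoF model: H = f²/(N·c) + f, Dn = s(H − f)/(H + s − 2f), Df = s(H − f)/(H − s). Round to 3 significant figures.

f/5.60

Write h = H − f = f²/(N·c). The thin-lens limits are Dn = s·h/(h + (s−f)) and Df = s·h/(h − (s−f)), so DoF = Df − Dn = 2·s·(s−f)·h / (h² − (s−f)²).
That is a quadratic in h: DoF·h² − 2·s·(s−f)·h − DoF·(s−f)² = 0 ⇒ h = (s−f)·(s + √(s² + DoF²)) / DoF = 269 × (290 + √(290² + 56²)) / 56 = 269 × (290 + 295.357) / 56 ≈ 2811.8 mm.
Then N = f²/(c·h) = 21² / (0.028 × 2811.8) = 441 / 78.731 ≈ 5.60.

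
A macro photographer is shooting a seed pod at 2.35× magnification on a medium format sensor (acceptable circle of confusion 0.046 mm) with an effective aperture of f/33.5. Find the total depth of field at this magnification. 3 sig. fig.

At magnification m, DoF ≈ 2·N_eff·c/m² = 2 × 33.5 × 0.046 / 2.35² = 3.082 / 5.523 ≈ 0.558 mm.

0.558 mm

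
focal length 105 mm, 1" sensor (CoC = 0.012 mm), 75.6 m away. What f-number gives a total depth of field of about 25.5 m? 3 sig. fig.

Write h = H − f = f²/(N·c). The thin-lens limits are Dn = s·h/(h + (s−f)) and Df = s·h/(h − (s−f)), so DoF = Df − Dn = 2·s·(s−f)·h / (h² − (s−f)²).
That is a quadratic in h: DoF·h² − 2·s·(s−f)·h − DoF·(s−f)² = 0 ⇒ h = (s−f)·(s + √(s² + DoF²)) / DoF = 75495 × (75600 + √(75600² + 25500²)) / 25500 = 75495 × (75600 + 79784.8) / 25500 ≈ 460030 mm.
Then N = f²/(c·h) = 105² / (0.012 × 460030) = 11025 / 5520.4 ≈ 2.00.

f/2.00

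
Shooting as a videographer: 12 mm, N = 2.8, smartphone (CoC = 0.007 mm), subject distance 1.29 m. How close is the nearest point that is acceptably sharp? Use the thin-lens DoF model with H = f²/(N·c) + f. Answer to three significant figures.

1.10 m

Hyperfocal distance H = f²/(N·c) + f = 12²/(2.8 × 0.007) + 12 = 144/0.0196 + 12 ≈ 7358.9 mm ≈ 7.359 m.
Near limit Dn = s·(H − f)/(H + s − 2f) = 1290 × (7358.9 − 12) / (7358.9 + 1290 − 2 × 12) = 1290 × 7346.9 / 8624.9 ≈ 1098.9 mm ≈ 1.10 m.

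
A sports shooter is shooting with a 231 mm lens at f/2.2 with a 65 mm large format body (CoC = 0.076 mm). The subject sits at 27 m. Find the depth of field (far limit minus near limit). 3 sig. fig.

Hyperfocal distance H = f²/(N·c) + f = 231²/(2.2 × 0.076) + 231 = 53361/0.1672 + 231 ≈ 319375.7 mm ≈ 319.4 m.
Near limit Dn = s·(H − f)/(H + s − 2f) = 27000 × (319375.7 − 231) / (319375.7 + 27000 − 2 × 231) = 27000 × 319144.7 / 345913.7 ≈ 24910.6 mm.
Far limit Df = s·(H − f)/(H − s) = 27000 × (319375.7 − 231) / (319375.7 − 27000) = 27000 × 319144.7 / 292375.7 ≈ 29472.0 mm.
Depth of field = Df − Dn = 29472.0 − 24910.6 ≈ 4561.4 mm ≈ 4.56 m.

4.56 m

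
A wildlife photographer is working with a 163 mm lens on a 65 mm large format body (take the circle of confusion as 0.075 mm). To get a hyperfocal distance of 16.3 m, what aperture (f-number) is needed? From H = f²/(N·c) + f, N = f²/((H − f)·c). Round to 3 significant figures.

Rearrange H = f²/(N·c) + f for N: N = f² / ((H − f)·c).
N = 163² / ((16300 − 163) × 0.075) = 26569 / 1210 ≈ 22.

f/22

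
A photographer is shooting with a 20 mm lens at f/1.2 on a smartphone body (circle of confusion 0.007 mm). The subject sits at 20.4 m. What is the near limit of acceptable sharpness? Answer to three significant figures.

14.3 m

Hyperfocal distance H = f²/(N·c) + f = 20²/(1.2 × 0.007) + 20 = 400/0.0084 + 20 ≈ 47639.0 mm ≈ 47.64 m.
Near limit Dn = s·(H − f)/(H + s − 2f) = 20400 × (47639.0 − 20) / (47639.0 + 20400 − 2 × 20) = 20400 × 47619.0 / 67999.0 ≈ 14286 mm ≈ 14.3 m.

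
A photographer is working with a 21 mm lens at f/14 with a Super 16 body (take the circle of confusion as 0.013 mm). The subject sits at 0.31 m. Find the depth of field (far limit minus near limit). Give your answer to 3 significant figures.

Hyperfocal distance H = f²/(N·c) + f = 21²/(14 × 0.013) + 21 = 441/0.182 + 21 ≈ 2444.1 mm ≈ 2.444 m.
Near limit Dn = s·(H − f)/(H + s − 2f) = 310 × (2444.1 − 21) / (2444.1 + 310 − 2 × 21) = 310 × 2423.1 / 2712.1 ≈ 276.966 mm.
Far limit Df = s·(H − f)/(H − s) = 310 × (2444.1 − 21) / (2444.1 − 310) = 310 × 2423.1 / 2134.1 ≈ 351.981 mm.
Depth of field = Df − Dn = 351.981 − 276.966 ≈ 75.015 mm.

75.0 mm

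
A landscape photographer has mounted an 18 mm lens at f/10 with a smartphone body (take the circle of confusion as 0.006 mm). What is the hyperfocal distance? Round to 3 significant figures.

Hyperfocal distance H = f²/(N·c) + f = 18²/(10 × 0.006) + 18 = 324/0.06 + 18 ≈ 5418.0 mm ≈ 5.42 m.

5.42 m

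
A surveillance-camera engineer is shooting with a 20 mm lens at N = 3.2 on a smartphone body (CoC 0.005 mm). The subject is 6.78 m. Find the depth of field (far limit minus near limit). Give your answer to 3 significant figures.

Hyperfocal distance H = f²/(N·c) + f = 20²/(3.2 × 0.005) + 20 = 400/0.016 + 20 ≈ 25020.0 mm ≈ 25.02 m.
Near limit Dn = s·(H − f)/(H + s − 2f) = 6780 × (25020.0 − 20) / (25020.0 + 6780 − 2 × 20) = 6780 × 25000.0 / 31760.0 ≈ 5336.9 mm.
Far limit Df = s·(H − f)/(H − s) = 6780 × (25020.0 − 20) / (25020.0 − 6780) = 6780 × 25000.0 / 18240.0 ≈ 9292.8 mm.
Depth of field = Df − Dn = 9292.8 − 5336.9 ≈ 3955.9 mm ≈ 3.96 m.

3.96 m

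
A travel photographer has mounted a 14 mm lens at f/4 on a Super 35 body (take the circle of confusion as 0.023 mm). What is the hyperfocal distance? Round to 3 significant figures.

2.14 m

Hyperfocal distance H = f²/(N·c) + f = 14²/(4 × 0.023) + 14 = 196/0.092 + 14 ≈ 2144.4 mm ≈ 2.14 m.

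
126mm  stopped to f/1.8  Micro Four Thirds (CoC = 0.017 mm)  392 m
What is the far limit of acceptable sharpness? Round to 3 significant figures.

Hyperfocal distance H = f²/(N·c) + f = 126²/(1.8 × 0.017) + 126 = 15876/0.0306 + 126 ≈ 518949.5 mm ≈ 518.9 m.
Far limit Df = s·(H − f)/(H − s) = 392000 × (518949.5 − 126) / (518949.5 − 392000) = 392000 × 518823.5 / 126949.5 ≈ 1602045 mm ≈ 1600 m.

1600 m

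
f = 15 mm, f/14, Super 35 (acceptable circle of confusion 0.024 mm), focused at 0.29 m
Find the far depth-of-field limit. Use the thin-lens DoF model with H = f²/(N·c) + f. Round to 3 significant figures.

492 mm

Hyperfocal distance H = f²/(N·c) + f = 15²/(14 × 0.024) + 15 = 225/0.336 + 15 ≈ 684.6 mm ≈ 0.685 m.
Far limit Df = s·(H − f)/(H − s) = 290 × (684.6 − 15) / (684.6 − 290) = 290 × 669.6 / 394.6 ≈ 492.08 mm.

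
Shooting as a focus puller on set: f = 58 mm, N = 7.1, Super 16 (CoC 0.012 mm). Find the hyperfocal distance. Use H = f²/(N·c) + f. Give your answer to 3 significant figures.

Hyperfocal distance H = f²/(N·c) + f = 58²/(7.1 × 0.012) + 58 = 3364/0.0852 + 58 ≈ 39541.6 mm ≈ 39.5 m.

39.5 m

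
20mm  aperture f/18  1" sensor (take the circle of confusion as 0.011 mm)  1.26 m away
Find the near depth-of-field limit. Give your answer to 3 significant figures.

Hyperfocal distance H = f²/(N·c) + f = 20²/(18 × 0.011) + 20 = 400/0.198 + 20 ≈ 2040.2 mm ≈ 2.040 m.
Near limit Dn = s·(H − f)/(H + s − 2f) = 1260 × (2040.2 − 20) / (2040.2 + 1260 − 2 × 20) = 1260 × 2020.2 / 3260.2 ≈ 780.77 mm ≈ 0.781 m.

0.781 m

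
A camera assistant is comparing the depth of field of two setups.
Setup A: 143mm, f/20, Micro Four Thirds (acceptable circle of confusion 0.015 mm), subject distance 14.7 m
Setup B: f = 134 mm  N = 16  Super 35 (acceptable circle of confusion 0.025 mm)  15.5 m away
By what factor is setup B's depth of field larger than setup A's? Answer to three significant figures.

Setup A: H = 143²/(20×0.015) + 143 ≈ 68306.3 mm; DoF = Df − Dn = 18691.8 − 12113.1 ≈ 6578.7 mm.
Setup B: H = 134²/(16×0.025) + 134 ≈ 45024.0 mm; DoF = Df − Dn = 23567 − 11547 ≈ 12020 mm.
Ratio = 12020 / 6578.7 ≈ 1.83.

1.83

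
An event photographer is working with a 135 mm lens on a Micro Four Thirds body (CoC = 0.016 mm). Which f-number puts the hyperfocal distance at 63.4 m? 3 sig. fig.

Rearrange H = f²/(N·c) + f for N: N = f² / ((H − f)·c).
N = 135² / ((63400 − 135) × 0.016) = 18225 / 1012 ≈ 18.

f/18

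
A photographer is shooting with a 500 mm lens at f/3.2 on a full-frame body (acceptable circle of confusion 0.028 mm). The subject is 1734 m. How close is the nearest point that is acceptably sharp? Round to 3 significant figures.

Hyperfocal distance H = f²/(N·c) + f = 500²/(3.2 × 0.028) + 500 = 250000/0.0896 + 500 ≈ 2790678.6 mm ≈ 2791 m.
Near limit Dn = s·(H − f)/(H + s − 2f) = 1734000 × (2790678.6 − 500) / (2790678.6 + 1734000 − 2 × 500) = 1734000 × 2790178.6 / 4523678.6 ≈ 1069521 mm ≈ 1070 m.

1070 m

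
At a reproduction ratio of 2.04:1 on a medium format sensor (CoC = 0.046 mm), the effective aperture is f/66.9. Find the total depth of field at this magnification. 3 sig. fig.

1.48 mm

At magnification m, DoF ≈ 2·N_eff·c/m² = 2 × 66.9 × 0.046 / 2.04² = 6.155 / 4.162 ≈ 1.48 mm.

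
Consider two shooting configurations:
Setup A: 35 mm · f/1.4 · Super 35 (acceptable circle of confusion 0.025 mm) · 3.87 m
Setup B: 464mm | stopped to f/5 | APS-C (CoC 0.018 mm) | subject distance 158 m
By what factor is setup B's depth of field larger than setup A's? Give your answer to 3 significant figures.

Setup A: H = 35²/(1.4×0.025) + 35 ≈ 35035.0 mm; DoF = Df − Dn = 4346.22 − 3487.83 ≈ 858.39 mm.
Setup B: H = 464²/(5×0.018) + 464 ≈ 2392641.8 mm; DoF = Df − Dn = 169139 − 148238 ≈ 20901 mm.
Ratio = 20901 / 858.39 ≈ 24.3.

24.3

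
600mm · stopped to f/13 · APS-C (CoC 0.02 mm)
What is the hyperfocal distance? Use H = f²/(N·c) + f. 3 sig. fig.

Hyperfocal distance H = f²/(N·c) + f = 600²/(13 × 0.02) + 600 = 360000/0.26 + 600 ≈ 1385215.4 mm ≈ 1390 m.

1390 m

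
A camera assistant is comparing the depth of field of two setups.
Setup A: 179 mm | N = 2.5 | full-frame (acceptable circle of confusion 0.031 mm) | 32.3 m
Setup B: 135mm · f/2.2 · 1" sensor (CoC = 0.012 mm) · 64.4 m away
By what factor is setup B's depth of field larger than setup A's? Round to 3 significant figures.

Setup A: H = 179²/(2.5×0.031) + 179 ≈ 413611.3 mm; DoF = Df − Dn = 35020.9 − 29971.4 ≈ 5049.5 mm.
Setup B: H = 135²/(2.2×0.012) + 135 ≈ 690475.9 mm; DoF = Df − Dn = 71010 − 58915 ≈ 12095 mm.
Ratio = 12095 / 5049.5 ≈ 2.40.

2.40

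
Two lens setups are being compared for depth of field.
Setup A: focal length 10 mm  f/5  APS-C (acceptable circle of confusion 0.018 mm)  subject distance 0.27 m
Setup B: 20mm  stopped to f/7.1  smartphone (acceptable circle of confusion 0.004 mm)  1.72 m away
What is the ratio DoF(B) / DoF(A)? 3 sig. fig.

Setup A: H = 10²/(5×0.018) + 10 ≈ 1121.1 mm; DoF = Df − Dn = 352.48 − 218.80 ≈ 133.68 mm.
Setup B: H = 20²/(7.1×0.004) + 20 ≈ 14104.5 mm; DoF = Df − Dn = 1956.10 − 1534.76 ≈ 421.34 mm.
Ratio = 421.34 / 133.68 ≈ 3.15.

3.15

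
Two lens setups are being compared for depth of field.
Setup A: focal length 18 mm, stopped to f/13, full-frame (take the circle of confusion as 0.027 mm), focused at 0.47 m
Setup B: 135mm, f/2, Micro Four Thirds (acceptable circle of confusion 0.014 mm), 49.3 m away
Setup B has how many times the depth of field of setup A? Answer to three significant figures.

Setup A: H = 18²/(13×0.027) + 18 ≈ 941.1 mm; DoF = Df − Dn = 920.97 − 315.51 ≈ 605.46 mm.
Setup B: H = 135²/(2×0.014) + 135 ≈ 651027.9 mm; DoF = Df − Dn = 53328.1 − 45837.7 ≈ 7490.4 mm.
Ratio = 7490.4 / 605.46 ≈ 12.4.

12.4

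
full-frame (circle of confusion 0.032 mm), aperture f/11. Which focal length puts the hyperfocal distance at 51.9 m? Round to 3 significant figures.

From H = f²/(N·c) + f, with f ≪ H: f ≈ √(H·N·c) = √(51900 × 11 × 0.032) = √18269 ≈ 135.2 mm.
The +f correction barely moves this — solving exactly, f² + N·c·f − N·c·H = 0 ⇒ f = (−N·c + √((N·c)² + 4·N·c·H))/2 = (−0.352 + √73075)/2 ≈ 134.99 mm, so f ≈ 135 mm.

135 mm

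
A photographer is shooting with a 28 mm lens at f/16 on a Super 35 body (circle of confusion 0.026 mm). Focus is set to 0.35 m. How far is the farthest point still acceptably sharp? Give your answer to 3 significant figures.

422 mm

Hyperfocal distance H = f²/(N·c) + f = 28²/(16 × 0.026) + 28 = 784/0.416 + 28 ≈ 1912.6 mm ≈ 1.913 m.
Far limit Df = s·(H − f)/(H − s) = 350 × (1912.6 − 28) / (1912.6 − 350) = 350 × 1884.6 / 1562.6 ≈ 422.12 mm.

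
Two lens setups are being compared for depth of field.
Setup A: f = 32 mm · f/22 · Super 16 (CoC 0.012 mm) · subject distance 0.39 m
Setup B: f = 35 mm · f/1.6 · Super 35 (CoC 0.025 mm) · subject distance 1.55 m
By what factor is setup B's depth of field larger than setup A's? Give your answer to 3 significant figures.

2.12

Setup A: H = 32²/(22×0.012) + 32 ≈ 3910.8 mm; DoF = Df − Dn = 429.656 − 357.046 ≈ 72.610 mm.
Setup B: H = 35²/(1.6×0.025) + 35 ≈ 30660.0 mm; DoF = Df − Dn = 1630.67 − 1476.94 ≈ 153.73 mm.
Ratio = 153.73 / 72.610 ≈ 2.12.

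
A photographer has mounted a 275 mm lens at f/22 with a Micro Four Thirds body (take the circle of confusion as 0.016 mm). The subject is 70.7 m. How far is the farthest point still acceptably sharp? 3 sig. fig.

Hyperfocal distance H = f²/(N·c) + f = 275²/(22 × 0.016) + 275 = 75625/0.352 + 275 ≈ 215118.8 mm ≈ 215.1 m.
Far limit Df = s·(H − f)/(H − s) = 70700 × (215118.8 − 275) / (215118.8 − 70700) = 70700 × 214843.8 / 144418.8 ≈ 105176 mm ≈ 105 m.

105 m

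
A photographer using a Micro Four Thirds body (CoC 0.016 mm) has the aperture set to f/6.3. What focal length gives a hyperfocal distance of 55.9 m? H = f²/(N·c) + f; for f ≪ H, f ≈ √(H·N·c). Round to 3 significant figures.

75.0 mm

From H = f²/(N·c) + f, with f ≪ H: f ≈ √(H·N·c) = √(55900 × 6.3 × 0.016) = √5634.7 ≈ 75.06 mm.
Exact: f² + N·c·f − N·c·H = 0 ⇒ f = (−N·c + √((N·c)² + 4·N·c·H))/2 = (−0.1008 + √22539)/2 ≈ 75.014 mm ≈ 75.0 mm.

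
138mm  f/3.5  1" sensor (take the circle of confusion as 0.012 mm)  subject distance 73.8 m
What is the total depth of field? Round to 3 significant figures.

Hyperfocal distance H = f²/(N·c) + f = 138²/(3.5 × 0.012) + 138 = 19044/0.042 + 138 ≈ 453566.6 mm ≈ 453.6 m.
Near limit Dn = s·(H − f)/(H + s − 2f) = 73800 × (453566.6 − 138) / (453566.6 + 73800 − 2 × 138) = 73800 × 453428.6 / 527090.6 ≈ 63486 mm.
Far limit Df = s·(H − f)/(H − s) = 73800 × (453566.6 − 138) / (453566.6 − 73800) = 73800 × 453428.6 / 379766.6 ≈ 88115 mm.
Depth of field = Df − Dn = 88115 − 63486 ≈ 24629 mm ≈ 24.6 m.

24.6 m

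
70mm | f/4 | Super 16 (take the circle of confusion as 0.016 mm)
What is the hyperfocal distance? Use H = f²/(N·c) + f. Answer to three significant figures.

76.6 m

Hyperfocal distance H = f²/(N·c) + f = 70²/(4 × 0.016) + 70 = 4900/0.064 + 70 ≈ 76632.5 mm ≈ 76.6 m.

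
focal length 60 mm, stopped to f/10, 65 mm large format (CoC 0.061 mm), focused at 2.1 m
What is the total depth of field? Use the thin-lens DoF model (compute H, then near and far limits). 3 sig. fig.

Hyperfocal distance H = f²/(N·c) + f = 60²/(10 × 0.061) + 60 = 3600/0.61 + 60 ≈ 5961.6 mm ≈ 5.962 m.
Near limit Dn = s·(H − f)/(H + s − 2f) = 2100 × (5961.6 − 60) / (5961.6 + 2100 − 2 × 60) = 2100 × 5901.6 / 7941.6 ≈ 1560.6 mm.
Far limit Df = s·(H − f)/(H − s) = 2100 × (5961.6 − 60) / (5961.6 − 2100) = 2100 × 5901.6 / 3861.6 ≈ 3209.4 mm.
Depth of field = Df − Dn = 3209.4 − 1560.6 ≈ 1648.8 mm ≈ 1.65 m.

1.65 m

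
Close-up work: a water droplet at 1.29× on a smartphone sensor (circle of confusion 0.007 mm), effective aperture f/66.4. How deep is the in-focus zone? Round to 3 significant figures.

0.559 mm

At magnification m, DoF ≈ 2·N_eff·c/m² = 2 × 66.4 × 0.007 / 1.29² = 0.9296 / 1.664 ≈ 0.559 mm.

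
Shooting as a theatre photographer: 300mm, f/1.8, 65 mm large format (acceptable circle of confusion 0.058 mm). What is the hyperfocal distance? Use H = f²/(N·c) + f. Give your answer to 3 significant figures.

Hyperfocal distance H = f²/(N·c) + f = 300²/(1.8 × 0.058) + 300 = 90000/0.1044 + 300 ≈ 862369.0 mm ≈ 862 m.

862 m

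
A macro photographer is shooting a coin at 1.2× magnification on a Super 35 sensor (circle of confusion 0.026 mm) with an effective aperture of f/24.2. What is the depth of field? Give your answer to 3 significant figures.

At magnification m, DoF ≈ 2·N_eff·c/m² = 2 × 24.2 × 0.026 / 1.2² = 1.258 / 1.44 ≈ 0.874 mm.

0.874 mm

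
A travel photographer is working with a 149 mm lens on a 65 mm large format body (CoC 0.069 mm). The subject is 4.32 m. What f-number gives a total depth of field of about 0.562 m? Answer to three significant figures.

f/5

Write h = H − f = f²/(N·c). The thin-lens limits are Dn = s·h/(h + (s−f)) and Df = s·h/(h − (s−f)), so DoF = Df − Dn = 2·s·(s−f)·h / (h² − (s−f)²).
That is a quadratic in h: DoF·h² − 2·s·(s−f)·h − DoF·(s−f)² = 0 ⇒ h = (s−f)·(s + √(s² + DoF²)) / DoF = 4171 × (4320 + √(4320² + 562²)) / 562 = 4171 × (4320 + 4356.40) / 562 ≈ 64394 mm.
Then N = f²/(c·h) = 149² / (0.069 × 64394) = 22201 / 4443.2 ≈ 5.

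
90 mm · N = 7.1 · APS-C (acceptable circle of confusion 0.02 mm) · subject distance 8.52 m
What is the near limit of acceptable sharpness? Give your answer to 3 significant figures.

Hyperfocal distance H = f²/(N·c) + f = 90²/(7.1 × 0.02) + 90 = 8100/0.142 + 90 ≈ 57132.3 mm ≈ 57.13 m.
Near limit Dn = s·(H − f)/(H + s − 2f) = 8520 × (57132.3 − 90) / (57132.3 + 8520 − 2 × 90) = 8520 × 57042.3 / 65472.3 ≈ 7423.0 mm ≈ 7.42 m.

7.42 m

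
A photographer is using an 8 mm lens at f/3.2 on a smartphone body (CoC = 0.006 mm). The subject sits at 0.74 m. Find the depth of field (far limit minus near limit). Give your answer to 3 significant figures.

341 mm

Hyperfocal distance H = f²/(N·c) + f = 8²/(3.2 × 0.006) + 8 = 64/0.0192 + 8 ≈ 3341.3 mm ≈ 3.341 m.
Near limit Dn = s·(H − f)/(H + s − 2f) = 740 × (3341.3 − 8) / (3341.3 + 740 − 2 × 8) = 740 × 3333.3 / 4065.3 ≈ 606.76 mm.
Far limit Df = s·(H − f)/(H − s) = 740 × (3341.3 − 8) / (3341.3 − 740) = 740 × 3333.3 / 2601.3 ≈ 948.23 mm.
Depth of field = Df − Dn = 948.23 − 606.76 ≈ 341.47 mm.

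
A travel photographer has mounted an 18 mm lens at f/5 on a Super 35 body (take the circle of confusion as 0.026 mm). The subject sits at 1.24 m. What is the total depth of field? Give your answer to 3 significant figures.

Hyperfocal distance H = f²/(N·c) + f = 18²/(5 × 0.026) + 18 = 324/0.13 + 18 ≈ 2510.3 mm ≈ 2.510 m.
Near limit Dn = s·(H − f)/(H + s − 2f) = 1240 × (2510.3 − 18) / (2510.3 + 1240 − 2 × 18) = 1240 × 2492.3 / 3714.3 ≈ 832.0 mm.
Far limit Df = s·(H − f)/(H − s) = 1240 × (2510.3 − 18) / (2510.3 − 1240) = 1240 × 2492.3 / 1270.3 ≈ 2432.8 mm.
Depth of field = Df − Dn = 2432.8 − 832.0 ≈ 1600.8 mm ≈ 1.60 m.

1.60 m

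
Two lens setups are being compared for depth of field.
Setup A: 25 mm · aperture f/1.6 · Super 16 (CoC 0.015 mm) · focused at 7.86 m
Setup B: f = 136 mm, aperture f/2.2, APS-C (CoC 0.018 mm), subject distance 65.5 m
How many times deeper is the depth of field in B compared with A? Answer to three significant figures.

3.60

Setup A: H = 25²/(1.6×0.015) + 25 ≈ 26066.7 mm; DoF = Df − Dn = 11242.4 − 6042.1 ≈ 5200.3 mm.
Setup B: H = 136²/(2.2×0.018) + 136 ≈ 467206.7 mm; DoF = Df − Dn = 76158 − 57459 ≈ 18699 mm.
Ratio = 18699 / 5200.3 ≈ 3.60.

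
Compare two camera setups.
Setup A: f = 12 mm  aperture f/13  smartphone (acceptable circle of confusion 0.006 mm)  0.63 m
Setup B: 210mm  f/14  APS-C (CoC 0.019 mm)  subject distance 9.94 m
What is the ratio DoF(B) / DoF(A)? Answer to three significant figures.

2.46

Setup A: H = 12²/(13×0.006) + 12 ≈ 1858.2 mm; DoF = Df − Dn = 947.01 − 472.00 ≈ 475.01 mm.
Setup B: H = 210²/(14×0.019) + 210 ≈ 165999.5 mm; DoF = Df − Dn = 10559.7 − 9389.0 ≈ 1170.7 mm.
Ratio = 1170.7 / 475.01 ≈ 2.46.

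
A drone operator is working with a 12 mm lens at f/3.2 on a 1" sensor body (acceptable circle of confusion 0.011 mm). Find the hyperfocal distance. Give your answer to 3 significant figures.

Hyperfocal distance H = f²/(N·c) + f = 12²/(3.2 × 0.011) + 12 = 144/0.0352 + 12 ≈ 4102.9 mm ≈ 4.10 m.

4.10 m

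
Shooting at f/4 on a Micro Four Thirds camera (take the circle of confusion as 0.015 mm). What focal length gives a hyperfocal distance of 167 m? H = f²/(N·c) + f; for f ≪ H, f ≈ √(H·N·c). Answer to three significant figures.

100 mm

From H = f²/(N·c) + f, with f ≪ H: f ≈ √(H·N·c) = √(167000 × 4 × 0.015) = √10020 ≈ 100.1 mm.
The +f correction barely moves this — solving exactly, f² + N·c·f − N·c·H = 0 ⇒ f = (−N·c + √((N·c)² + 4·N·c·H))/2 = (−0.06 + √40080)/2 ≈ 100.07 mm, so f ≈ 100 mm.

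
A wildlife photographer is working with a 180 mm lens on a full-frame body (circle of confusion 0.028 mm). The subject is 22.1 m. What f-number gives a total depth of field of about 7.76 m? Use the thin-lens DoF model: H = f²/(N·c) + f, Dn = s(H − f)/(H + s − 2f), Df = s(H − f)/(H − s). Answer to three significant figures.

f/9

Write h = H − f = f²/(N·c). The thin-lens limits are Dn = s·h/(h + (s−f)) and Df = s·h/(h − (s−f)), so DoF = Df − Dn = 2·s·(s−f)·h / (h² − (s−f)²).
That is a quadratic in h: DoF·h² − 2·s·(s−f)·h − DoF·(s−f)² = 0 ⇒ h = (s−f)·(s + √(s² + DoF²)) / DoF = 21920 × (22100 + √(22100² + 7760²)) / 7760 = 21920 × (22100 + 23422.8) / 7760 ≈ 128590 mm.
Then N = f²/(c·h) = 180² / (0.028 × 128590) = 32400 / 3600.5 ≈ 9.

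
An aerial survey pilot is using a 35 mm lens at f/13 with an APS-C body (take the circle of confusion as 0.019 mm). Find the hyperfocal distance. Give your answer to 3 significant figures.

Hyperfocal distance H = f²/(N·c) + f = 35²/(13 × 0.019) + 35 = 1225/0.247 + 35 ≈ 4994.5 mm ≈ 4.99 m.

4.99 m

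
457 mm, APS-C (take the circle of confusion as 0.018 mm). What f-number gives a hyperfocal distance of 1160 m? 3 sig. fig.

f/10

Rearrange H = f²/(N·c) + f for N: N = f² / ((H − f)·c).
N = 457² / ((1160000 − 457) × 0.018) = 208849 / 20872 ≈ 10.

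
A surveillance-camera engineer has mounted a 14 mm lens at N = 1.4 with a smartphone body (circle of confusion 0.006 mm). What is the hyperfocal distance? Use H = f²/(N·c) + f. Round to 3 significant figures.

23.3 m

Hyperfocal distance H = f²/(N·c) + f = 14²/(1.4 × 0.006) + 14 = 196/0.0084 + 14 ≈ 23347.3 mm ≈ 23.3 m.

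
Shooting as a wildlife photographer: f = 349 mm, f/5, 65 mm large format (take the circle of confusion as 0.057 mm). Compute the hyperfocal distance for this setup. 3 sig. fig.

428 m

Hyperfocal distance H = f²/(N·c) + f = 349²/(5 × 0.057) + 349 = 121801/0.285 + 349 ≈ 427720.9 mm ≈ 428 m.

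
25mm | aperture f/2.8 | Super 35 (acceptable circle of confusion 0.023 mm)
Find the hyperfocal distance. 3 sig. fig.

Hyperfocal distance H = f²/(N·c) + f = 25²/(2.8 × 0.023) + 25 = 625/0.0644 + 25 ≈ 9730.0 mm ≈ 9.73 m.

9.73 m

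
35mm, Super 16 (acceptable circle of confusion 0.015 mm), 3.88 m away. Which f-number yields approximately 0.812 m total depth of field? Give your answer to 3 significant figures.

Write h = H − f = f²/(N·c). The thin-lens limits are Dn = s·h/(h + (s−f)) and Df = s·h/(h − (s−f)), so DoF = Df − Dn = 2·s·(s−f)·h / (h² − (s−f)²).
That is a quadratic in h: DoF·h² − 2·s·(s−f)·h − DoF·(s−f)² = 0 ⇒ h = (s−f)·(s + √(s² + DoF²)) / DoF = 3845 × (3880 + √(3880² + 812²)) / 812 = 3845 × (3880 + 3964.06) / 812 ≈ 37143 mm.
Then N = f²/(c·h) = 35² / (0.015 × 37143) = 1225 / 557.15 ≈ 2.20.

f/2.20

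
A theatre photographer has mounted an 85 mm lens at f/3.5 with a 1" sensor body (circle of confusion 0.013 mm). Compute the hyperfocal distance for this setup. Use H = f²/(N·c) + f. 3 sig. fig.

159 m

Hyperfocal distance H = f²/(N·c) + f = 85²/(3.5 × 0.013) + 85 = 7225/0.0455 + 85 ≈ 158876.2 mm ≈ 159 m.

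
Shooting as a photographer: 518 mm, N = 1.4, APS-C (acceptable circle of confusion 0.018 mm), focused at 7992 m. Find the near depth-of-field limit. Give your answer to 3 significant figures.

4570 m

Hyperfocal distance H = f²/(N·c) + f = 518²/(1.4 × 0.018) + 518 = 268324/0.0252 + 518 ≈ 10648295.8 mm ≈ 10648 m.
Near limit Dn = s·(H − f)/(H + s − 2f) = 7992000 × (10648295.8 − 518) / (10648295.8 + 7992000 − 2 × 518) = 7992000 × 10647777.8 / 18639259.8 ≈ 4565473 mm ≈ 4570 m.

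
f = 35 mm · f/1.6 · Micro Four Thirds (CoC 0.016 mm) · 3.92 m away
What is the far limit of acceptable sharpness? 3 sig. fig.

4.27 m

Hyperfocal distance H = f²/(N·c) + f = 35²/(1.6 × 0.016) + 35 = 1225/0.0256 + 35 ≈ 47886.6 mm ≈ 47.89 m.
Far limit Df = s·(H − f)/(H − s) = 3920 × (47886.6 − 35) / (47886.6 − 3920) = 3920 × 47851.6 / 43966.6 ≈ 4266.4 mm ≈ 4.27 m.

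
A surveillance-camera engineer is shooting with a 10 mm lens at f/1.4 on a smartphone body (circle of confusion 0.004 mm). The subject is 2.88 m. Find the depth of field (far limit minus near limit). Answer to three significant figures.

Hyperfocal distance H = f²/(N·c) + f = 10²/(1.4 × 0.004) + 10 = 100/0.0056 + 10 ≈ 17867.1 mm ≈ 17.87 m.
Near limit Dn = s·(H − f)/(H + s − 2f) = 2880 × (17867.1 − 10) / (17867.1 + 2880 − 2 × 10) = 2880 × 17857.1 / 20727.1 ≈ 2481.22 mm.
Far limit Df = s·(H − f)/(H − s) = 2880 × (17867.1 − 10) / (17867.1 − 2880) = 2880 × 17857.1 / 14987.1 ≈ 3431.51 mm.
Depth of field = Df − Dn = 3431.51 − 2481.22 ≈ 950.29 mm ≈ 0.950 m.

0.950 m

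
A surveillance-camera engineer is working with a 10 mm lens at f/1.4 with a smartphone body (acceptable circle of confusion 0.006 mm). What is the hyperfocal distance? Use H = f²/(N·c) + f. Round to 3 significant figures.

Hyperfocal distance H = f²/(N·c) + f = 10²/(1.4 × 0.006) + 10 = 100/0.0084 + 10 ≈ 11914.8 mm ≈ 11.9 m.

11.9 m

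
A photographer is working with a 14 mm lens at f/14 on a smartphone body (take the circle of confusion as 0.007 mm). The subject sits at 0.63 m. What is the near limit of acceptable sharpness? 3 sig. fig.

Hyperfocal distance H = f²/(N·c) + f = 14²/(14 × 0.007) + 14 = 196/0.098 + 14 ≈ 2014.0 mm ≈ 2.014 m.
Near limit Dn = s·(H − f)/(H + s − 2f) = 630 × (2014.0 − 14) / (2014.0 + 630 − 2 × 14) = 630 × 2000.0 / 2616.0 ≈ 481.65 mm.

482 mm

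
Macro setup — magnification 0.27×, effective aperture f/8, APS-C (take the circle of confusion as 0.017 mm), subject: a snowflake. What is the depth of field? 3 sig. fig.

3.73 mm

At magnification m, DoF ≈ 2·N_eff·c/m² = 2 × 8 × 0.017 / 0.27² = 0.272 / 0.0729 ≈ 3.73 mm.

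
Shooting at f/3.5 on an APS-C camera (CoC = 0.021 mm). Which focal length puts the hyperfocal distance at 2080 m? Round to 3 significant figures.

From H = f²/(N·c) + f, with f ≪ H: f ≈ √(H·N·c) = √(2080000 × 3.5 × 0.021) = √152880 ≈ 391.0 mm.
The +f correction barely moves this — solving exactly, f² + N·c·f − N·c·H = 0 ⇒ f = (−N·c + √((N·c)² + 4·N·c·H))/2 = (−0.0735 + √611520)/2 ≈ 390.96 mm, so f ≈ 391 mm.

391 mm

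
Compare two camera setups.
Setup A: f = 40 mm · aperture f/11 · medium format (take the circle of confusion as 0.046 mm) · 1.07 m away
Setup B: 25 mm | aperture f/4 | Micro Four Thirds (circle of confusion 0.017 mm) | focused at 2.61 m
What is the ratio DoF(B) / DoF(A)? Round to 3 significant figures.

Setup A: H = 40²/(11×0.046) + 40 ≈ 3202.1 mm; DoF = Df − Dn = 1586.92 − 807.10 ≈ 779.82 mm.
Setup B: H = 25²/(4×0.017) + 25 ≈ 9216.2 mm; DoF = Df − Dn = 3631.3 − 2037.1 ≈ 1594.2 mm.
Ratio = 1594.2 / 779.82 ≈ 2.04.

2.04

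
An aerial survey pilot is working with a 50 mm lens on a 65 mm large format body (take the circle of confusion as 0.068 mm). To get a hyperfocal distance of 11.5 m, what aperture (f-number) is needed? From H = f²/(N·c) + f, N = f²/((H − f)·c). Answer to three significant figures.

Rearrange H = f²/(N·c) + f for N: N = f² / ((H − f)·c).
N = 50² / ((11500 − 50) × 0.068) = 2500 / 778.6 ≈ 3.21.

f/3.21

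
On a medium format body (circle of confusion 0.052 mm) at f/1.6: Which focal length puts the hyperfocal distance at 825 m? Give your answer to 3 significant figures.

From H = f²/(N·c) + f, with f ≪ H: f ≈ √(H·N·c) = √(825000 × 1.6 × 0.052) = √68640 ≈ 262.0 mm.
The +f correction barely moves this — solving exactly, f² + N·c·f − N·c·H = 0 ⇒ f = (−N·c + √((N·c)² + 4·N·c·H))/2 = (−0.0832 + √274560)/2 ≈ 261.95 mm, so f ≈ 262 mm.

262 mm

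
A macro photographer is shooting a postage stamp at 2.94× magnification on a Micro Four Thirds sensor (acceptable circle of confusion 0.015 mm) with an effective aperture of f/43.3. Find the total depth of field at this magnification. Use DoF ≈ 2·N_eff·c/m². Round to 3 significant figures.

At magnification m, DoF ≈ 2·N_eff·c/m² = 2 × 43.3 × 0.015 / 2.94² = 1.299 / 8.644 ≈ 0.15 mm.

0.150 mm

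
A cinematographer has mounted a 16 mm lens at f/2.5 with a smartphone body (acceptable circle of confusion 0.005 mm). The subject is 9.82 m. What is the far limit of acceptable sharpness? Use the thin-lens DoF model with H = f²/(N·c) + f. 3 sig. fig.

Hyperfocal distance H = f²/(N·c) + f = 16²/(2.5 × 0.005) + 16 = 256/0.0125 + 16 ≈ 20496.0 mm ≈ 20.50 m.
Far limit Df = s·(H − f)/(H − s) = 9820 × (20496.0 − 16) / (20496.0 − 9820) = 9820 × 20480.0 / 10676.0 ≈ 18838 mm ≈ 18.8 m.

18.8 m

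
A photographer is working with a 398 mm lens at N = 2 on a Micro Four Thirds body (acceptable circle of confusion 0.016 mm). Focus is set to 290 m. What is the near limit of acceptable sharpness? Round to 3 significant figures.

274 m

Hyperfocal distance H = f²/(N·c) + f = 398²/(2 × 0.016) + 398 = 158404/0.032 + 398 ≈ 4950523.0 mm ≈ 4951 m.
Near limit Dn = s·(H − f)/(H + s − 2f) = 290000 × (4950523.0 − 398) / (4950523.0 + 290000 − 2 × 398) = 290000 × 4950125.0 / 5239727.0 ≈ 273972 mm ≈ 274 m.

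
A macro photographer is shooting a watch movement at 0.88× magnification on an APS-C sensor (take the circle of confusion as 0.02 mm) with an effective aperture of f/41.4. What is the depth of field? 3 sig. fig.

At magnification m, DoF ≈ 2·N_eff·c/m² = 2 × 41.4 × 0.02 / 0.88² = 1.656 / 0.7744 ≈ 2.14 mm.

2.14 mm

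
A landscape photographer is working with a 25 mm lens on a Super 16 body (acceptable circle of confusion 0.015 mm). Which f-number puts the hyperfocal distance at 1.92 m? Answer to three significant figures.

f/22

Rearrange H = f²/(N·c) + f for N: N = f² / ((H − f)·c).
N = 25² / ((1920 − 25) × 0.015) = 625 / 28.43 ≈ 22.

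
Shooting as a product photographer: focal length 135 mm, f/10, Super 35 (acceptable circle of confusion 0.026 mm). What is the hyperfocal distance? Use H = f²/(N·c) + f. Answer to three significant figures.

Hyperfocal distance H = f²/(N·c) + f = 135²/(10 × 0.026) + 135 = 18225/0.26 + 135 ≈ 70231.2 mm ≈ 70.2 m.

70.2 m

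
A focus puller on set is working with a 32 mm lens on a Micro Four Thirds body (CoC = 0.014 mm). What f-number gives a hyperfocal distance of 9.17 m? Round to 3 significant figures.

f/8

Rearrange H = f²/(N·c) + f for N: N = f² / ((H − f)·c).
N = 32² / ((9170 − 32) × 0.014) = 1024 / 127.9 ≈ 8.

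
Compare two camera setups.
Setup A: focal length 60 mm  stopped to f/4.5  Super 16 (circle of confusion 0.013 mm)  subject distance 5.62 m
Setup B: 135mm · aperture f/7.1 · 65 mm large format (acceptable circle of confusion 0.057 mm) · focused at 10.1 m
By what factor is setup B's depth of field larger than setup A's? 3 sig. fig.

Setup A: H = 60²/(4.5×0.013) + 60 ≈ 61598.5 mm; DoF = Df − Dn = 6178.2 − 5154.3 ≈ 1023.9 mm.
Setup B: H = 135²/(7.1×0.057) + 135 ≈ 45168.4 mm; DoF = Df − Dn = 12970.0 − 8270.0 ≈ 4700.0 mm.
Ratio = 4700.0 / 1023.9 ≈ 4.59.

4.59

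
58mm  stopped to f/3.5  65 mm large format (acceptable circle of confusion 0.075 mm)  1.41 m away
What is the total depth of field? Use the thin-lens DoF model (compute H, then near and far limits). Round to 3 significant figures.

Hyperfocal distance H = f²/(N·c) + f = 58²/(3.5 × 0.075) + 58 = 3364/0.2625 + 58 ≈ 12873.2 mm ≈ 12.87 m.
Near limit Dn = s·(H − f)/(H + s − 2f) = 1410 × (12873.2 − 58) / (12873.2 + 1410 − 2 × 58) = 1410 × 12815.2 / 14167.2 ≈ 1275.44 mm.
Far limit Df = s·(H − f)/(H − s) = 1410 × (12873.2 − 58) / (12873.2 − 1410) = 1410 × 12815.2 / 11463.2 ≈ 1576.30 mm.
Depth of field = Df − Dn = 1576.30 − 1275.44 ≈ 300.86 mm.

301 mm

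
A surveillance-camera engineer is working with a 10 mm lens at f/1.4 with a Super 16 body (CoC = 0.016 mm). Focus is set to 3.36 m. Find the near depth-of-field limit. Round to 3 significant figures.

1.92 m

Hyperfocal distance H = f²/(N·c) + f = 10²/(1.4 × 0.016) + 10 = 100/0.0224 + 10 ≈ 4474.3 mm ≈ 4.474 m.
Near limit Dn = s·(H − f)/(H + s − 2f) = 3360 × (4474.3 − 10) / (4474.3 + 3360 − 2 × 10) = 3360 × 4464.3 / 7814.3 ≈ 1919.6 mm ≈ 1.92 m.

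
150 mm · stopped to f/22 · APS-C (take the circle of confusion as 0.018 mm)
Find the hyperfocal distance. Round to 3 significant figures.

Hyperfocal distance H = f²/(N·c) + f = 150²/(22 × 0.018) + 150 = 22500/0.396 + 150 ≈ 56968.2 mm ≈ 57.0 m.

57.0 m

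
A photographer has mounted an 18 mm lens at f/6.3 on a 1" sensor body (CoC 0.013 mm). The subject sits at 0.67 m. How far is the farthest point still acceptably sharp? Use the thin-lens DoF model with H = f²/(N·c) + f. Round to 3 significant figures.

0.802 m

Hyperfocal distance H = f²/(N·c) + f = 18²/(6.3 × 0.013) + 18 = 324/0.0819 + 18 ≈ 3974.0 mm ≈ 3.974 m.
Far limit Df = s·(H − f)/(H − s) = 670 × (3974.0 − 18) / (3974.0 − 670) = 670 × 3956.0 / 3304.0 ≈ 802.21 mm ≈ 0.802 m.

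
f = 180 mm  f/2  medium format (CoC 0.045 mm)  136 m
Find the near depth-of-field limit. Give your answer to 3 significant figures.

Hyperfocal distance H = f²/(N·c) + f = 180²/(2 × 0.045) + 180 = 32400/0.09 + 180 ≈ 360180.0 mm ≈ 360.2 m.
Near limit Dn = s·(H − f)/(H + s − 2f) = 136000 × (360180.0 − 180) / (360180.0 + 136000 − 2 × 180) = 136000 × 360000.0 / 495820.0 ≈ 98746 mm ≈ 98.7 m.

98.7 m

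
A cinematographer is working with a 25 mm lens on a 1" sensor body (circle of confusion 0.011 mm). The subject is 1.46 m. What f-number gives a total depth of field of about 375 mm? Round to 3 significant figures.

f/5

Write h = H − f = f²/(N·c). The thin-lens limits are Dn = s·h/(h + (s−f)) and Df = s·h/(h − (s−f)), so DoF = Df − Dn = 2·s·(s−f)·h / (h² − (s−f)²).
That is a quadratic in h: DoF·h² − 2·s·(s−f)·h − DoF·(s−f)² = 0 ⇒ h = (s−f)·(s + √(s² + DoF²)) / DoF = 1435 × (1460 + √(1460² + 375²)) / 375 = 1435 × (1460 + 1507.39) / 375 ≈ 11355 mm.
Then N = f²/(c·h) = 25² / (0.011 × 11355) = 625 / 124.91 ≈ 5.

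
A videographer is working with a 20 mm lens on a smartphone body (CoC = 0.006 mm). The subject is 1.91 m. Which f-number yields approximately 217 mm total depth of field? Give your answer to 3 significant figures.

f/2.00

Write h = H − f = f²/(N·c). The thin-lens limits are Dn = s·h/(h + (s−f)) and Df = s·h/(h − (s−f)), so DoF = Df − Dn = 2·s·(s−f)·h / (h² − (s−f)²).
That is a quadratic in h: DoF·h² − 2·s·(s−f)·h − DoF·(s−f)² = 0 ⇒ h = (s−f)·(s + √(s² + DoF²)) / DoF = 1890 × (1910 + √(1910² + 217²)) / 217 = 1890 × (1910 + 1922.29) / 217 ≈ 33378 mm.
Then N = f²/(c·h) = 20² / (0.006 × 33378) = 400 / 200.27 ≈ 2.00.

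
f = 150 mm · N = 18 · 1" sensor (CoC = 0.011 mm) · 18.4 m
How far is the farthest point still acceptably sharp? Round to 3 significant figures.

Hyperfocal distance H = f²/(N·c) + f = 150²/(18 × 0.011) + 150 = 22500/0.198 + 150 ≈ 113786.4 mm ≈ 113.8 m.
Far limit Df = s·(H − f)/(H − s) = 18400 × (113786.4 − 150) / (113786.4 − 18400) = 18400 × 113636.4 / 95386.4 ≈ 21920 mm ≈ 21.9 m.

21.9 m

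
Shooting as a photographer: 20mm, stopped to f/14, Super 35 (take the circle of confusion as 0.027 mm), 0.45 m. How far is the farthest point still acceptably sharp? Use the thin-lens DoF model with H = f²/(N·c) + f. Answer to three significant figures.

Hyperfocal distance H = f²/(N·c) + f = 20²/(14 × 0.027) + 20 = 400/0.378 + 20 ≈ 1078.2 mm ≈ 1.078 m.
Far limit Df = s·(H − f)/(H − s) = 450 × (1078.2 − 20) / (1078.2 − 450) = 450 × 1058.2 / 628.2 ≈ 758.02 mm ≈ 0.758 m.

0.758 m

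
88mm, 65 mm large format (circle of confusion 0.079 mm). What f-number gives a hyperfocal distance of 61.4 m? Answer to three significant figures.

f/1.60

Rearrange H = f²/(N·c) + f for N: N = f² / ((H − f)·c).
N = 88² / ((61400 − 88) × 0.079) = 7744 / 4844 ≈ 1.60.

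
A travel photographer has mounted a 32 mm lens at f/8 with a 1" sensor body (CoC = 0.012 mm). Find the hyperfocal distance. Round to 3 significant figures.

10.7 m

Hyperfocal distance H = f²/(N·c) + f = 32²/(8 × 0.012) + 32 = 1024/0.096 + 32 ≈ 10698.7 mm ≈ 10.7 m.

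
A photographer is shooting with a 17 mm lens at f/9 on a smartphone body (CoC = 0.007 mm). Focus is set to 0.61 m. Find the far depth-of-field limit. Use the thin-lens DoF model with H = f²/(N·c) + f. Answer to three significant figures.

Hyperfocal distance H = f²/(N·c) + f = 17²/(9 × 0.007) + 17 = 289/0.063 + 17 ≈ 4604.3 mm ≈ 4.604 m.
Far limit Df = s·(H − f)/(H − s) = 610 × (4604.3 − 17) / (4604.3 − 610) = 610 × 4587.3 / 3994.3 ≈ 700.56 mm ≈ 0.701 m.

0.701 m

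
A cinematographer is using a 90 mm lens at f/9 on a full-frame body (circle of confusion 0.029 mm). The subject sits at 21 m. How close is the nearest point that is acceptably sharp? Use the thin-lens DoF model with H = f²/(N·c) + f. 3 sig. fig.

12.5 m

Hyperfocal distance H = f²/(N·c) + f = 90²/(9 × 0.029) + 90 = 8100/0.261 + 90 ≈ 31124.5 mm ≈ 31.12 m.
Near limit Dn = s·(H − f)/(H + s − 2f) = 21000 × (31124.5 − 90) / (31124.5 + 21000 − 2 × 90) = 21000 × 31034.5 / 51944.5 ≈ 12547 mm ≈ 12.5 m.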